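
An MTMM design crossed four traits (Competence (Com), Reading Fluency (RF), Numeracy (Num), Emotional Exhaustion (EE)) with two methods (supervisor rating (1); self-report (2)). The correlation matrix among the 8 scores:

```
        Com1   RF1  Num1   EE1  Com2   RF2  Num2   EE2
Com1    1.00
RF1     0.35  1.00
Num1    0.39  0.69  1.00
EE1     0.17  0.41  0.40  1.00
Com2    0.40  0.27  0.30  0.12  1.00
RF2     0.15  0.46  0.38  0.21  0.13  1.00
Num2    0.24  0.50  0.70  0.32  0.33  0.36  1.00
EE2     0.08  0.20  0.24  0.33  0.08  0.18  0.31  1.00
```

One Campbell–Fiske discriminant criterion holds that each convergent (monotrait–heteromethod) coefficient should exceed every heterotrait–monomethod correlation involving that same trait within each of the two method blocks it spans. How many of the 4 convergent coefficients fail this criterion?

2

Checking each validity diagonal entry against its comparison values:
Com (methods 1·2): 0.40 vs {0.35, 0.13, 0.39, 0.33, 0.17, 0.08} → pass.
RF (methods 1·2): 0.46 vs {0.35, 0.13, 0.69, 0.36, 0.41, 0.18} → fail.
Num (methods 1·2): 0.70 vs {0.39, 0.33, 0.69, 0.36, 0.40, 0.31} → pass.
EE (methods 1·2): 0.33 vs {0.17, 0.08, 0.41, 0.18, 0.40, 0.31} → fail.
2 of 4 fail.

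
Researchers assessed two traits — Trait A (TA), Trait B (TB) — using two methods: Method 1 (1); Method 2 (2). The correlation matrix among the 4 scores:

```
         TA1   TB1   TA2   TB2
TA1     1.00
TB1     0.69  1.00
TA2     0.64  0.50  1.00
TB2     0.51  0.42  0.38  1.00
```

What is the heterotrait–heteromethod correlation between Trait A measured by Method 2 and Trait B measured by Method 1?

0.50

Different traits and methods: r(TA2, TB1) = 0.50.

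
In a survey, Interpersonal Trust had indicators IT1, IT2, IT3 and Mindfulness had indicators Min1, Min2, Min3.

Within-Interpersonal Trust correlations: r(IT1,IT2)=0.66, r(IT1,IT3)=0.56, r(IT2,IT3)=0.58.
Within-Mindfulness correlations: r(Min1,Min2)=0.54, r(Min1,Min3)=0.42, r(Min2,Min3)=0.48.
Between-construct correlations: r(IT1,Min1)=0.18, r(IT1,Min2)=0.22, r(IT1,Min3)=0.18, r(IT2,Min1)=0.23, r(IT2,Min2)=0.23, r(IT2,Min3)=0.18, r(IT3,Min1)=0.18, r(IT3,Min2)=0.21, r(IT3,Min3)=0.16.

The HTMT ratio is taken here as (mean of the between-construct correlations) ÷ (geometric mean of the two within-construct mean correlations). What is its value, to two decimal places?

Between-construct mean = 1.77/9 = 0.1967.
Mean within-IT = 1.80/3 = 0.6000; mean within-Min = 1.44/3 = 0.4800.
Geometric mean = √(0.6000 × 0.4800) = 0.5367.
HTMT = 0.1967 / 0.5367 = 0.37.

0.37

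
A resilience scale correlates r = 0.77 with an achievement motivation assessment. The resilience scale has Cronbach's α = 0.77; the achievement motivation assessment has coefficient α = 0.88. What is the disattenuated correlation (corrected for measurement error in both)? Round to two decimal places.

0.94

r_true = r_obs / √(r_xx · r_yy) = 0.77 / √(0.77 × 0.88) = 0.77 / √0.6776 = 0.77 / 0.8232 ≈ 0.94.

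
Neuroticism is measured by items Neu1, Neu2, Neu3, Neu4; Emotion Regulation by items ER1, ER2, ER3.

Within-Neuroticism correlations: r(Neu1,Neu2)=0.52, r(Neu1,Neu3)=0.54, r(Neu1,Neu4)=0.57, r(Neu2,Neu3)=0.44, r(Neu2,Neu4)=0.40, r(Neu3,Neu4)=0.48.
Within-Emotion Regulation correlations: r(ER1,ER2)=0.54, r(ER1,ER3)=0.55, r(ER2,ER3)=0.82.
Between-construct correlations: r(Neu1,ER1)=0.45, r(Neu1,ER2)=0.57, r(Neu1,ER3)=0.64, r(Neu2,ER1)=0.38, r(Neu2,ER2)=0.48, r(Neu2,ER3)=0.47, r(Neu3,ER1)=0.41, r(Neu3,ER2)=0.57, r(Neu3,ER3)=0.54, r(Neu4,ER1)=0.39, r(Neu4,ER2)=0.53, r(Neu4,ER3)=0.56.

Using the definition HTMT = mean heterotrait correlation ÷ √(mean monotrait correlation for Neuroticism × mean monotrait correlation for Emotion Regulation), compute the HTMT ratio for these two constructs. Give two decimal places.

0.89

Between-construct mean = 5.99/12 = 0.4992.
Mean within-Neu = 2.95/6 = 0.4917; mean within-ER = 1.91/3 = 0.6367.
Geometric mean = √(0.4917 × 0.6367) = 0.5595.
HTMT = 0.4992 / 0.5595 = 0.89.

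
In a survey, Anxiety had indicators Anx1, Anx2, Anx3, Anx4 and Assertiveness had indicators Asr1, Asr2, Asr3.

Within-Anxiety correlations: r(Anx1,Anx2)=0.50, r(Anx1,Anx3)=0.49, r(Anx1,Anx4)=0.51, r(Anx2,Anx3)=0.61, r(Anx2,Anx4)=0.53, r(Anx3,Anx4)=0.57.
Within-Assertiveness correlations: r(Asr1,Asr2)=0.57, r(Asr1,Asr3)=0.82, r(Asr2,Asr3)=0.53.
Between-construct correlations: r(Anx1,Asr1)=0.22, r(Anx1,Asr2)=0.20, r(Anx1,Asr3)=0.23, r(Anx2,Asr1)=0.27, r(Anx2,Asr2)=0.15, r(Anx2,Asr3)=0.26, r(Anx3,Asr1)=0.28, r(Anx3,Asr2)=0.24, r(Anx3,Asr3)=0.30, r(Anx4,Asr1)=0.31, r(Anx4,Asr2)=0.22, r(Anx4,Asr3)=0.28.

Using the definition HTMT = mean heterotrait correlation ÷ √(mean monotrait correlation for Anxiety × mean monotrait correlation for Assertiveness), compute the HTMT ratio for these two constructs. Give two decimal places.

Mean between = 2.96/12 = 0.2467.
Mean within-Anx = 3.21/6 = 0.5350; mean within-Asr = 1.92/3 = 0.6400.
Geometric mean = √(0.5350 × 0.6400) = 0.5851.
HTMT = 0.2467 / 0.5851 = 0.42.

0.42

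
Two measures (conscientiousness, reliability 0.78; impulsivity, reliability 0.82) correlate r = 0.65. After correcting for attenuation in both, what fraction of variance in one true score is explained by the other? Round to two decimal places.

0.66

Disattenuated r = 0.65 / √(0.78 × 0.82) = 0.65 / 0.7997 = 0.8128.
Shared true-score variance = 0.8128² = 0.6606 ≈ 0.66.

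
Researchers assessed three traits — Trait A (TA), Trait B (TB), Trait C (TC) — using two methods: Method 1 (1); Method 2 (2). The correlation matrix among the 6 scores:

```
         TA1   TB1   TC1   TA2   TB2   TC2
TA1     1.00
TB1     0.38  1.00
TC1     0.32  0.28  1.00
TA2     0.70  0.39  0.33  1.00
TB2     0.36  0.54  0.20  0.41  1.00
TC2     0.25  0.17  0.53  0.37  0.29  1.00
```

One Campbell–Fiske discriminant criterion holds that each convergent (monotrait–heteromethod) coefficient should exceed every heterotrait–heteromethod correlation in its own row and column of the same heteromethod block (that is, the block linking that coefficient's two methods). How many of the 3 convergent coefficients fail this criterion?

Convergent coefficients and their comparison sets:
TA (methods 1·2): 0.70 vs {0.36, 0.39, 0.25, 0.33} → pass.
TB (methods 1·2): 0.54 vs {0.39, 0.36, 0.17, 0.20} → pass.
TC (methods 1·2): 0.53 vs {0.33, 0.25, 0.20, 0.17} → pass.
0 of 3 fail.

0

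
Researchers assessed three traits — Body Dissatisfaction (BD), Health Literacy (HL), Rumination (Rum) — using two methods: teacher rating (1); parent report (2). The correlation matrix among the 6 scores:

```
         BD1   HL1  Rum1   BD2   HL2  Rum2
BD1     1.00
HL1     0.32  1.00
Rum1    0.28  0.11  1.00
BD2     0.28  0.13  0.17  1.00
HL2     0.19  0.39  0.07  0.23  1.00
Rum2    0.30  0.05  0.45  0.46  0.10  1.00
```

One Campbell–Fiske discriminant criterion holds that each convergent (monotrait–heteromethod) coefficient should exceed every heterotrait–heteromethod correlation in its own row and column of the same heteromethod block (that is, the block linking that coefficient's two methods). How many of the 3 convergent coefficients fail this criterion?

Convergent coefficients and their comparison sets:
BD (methods 1·2): 0.28 vs {0.19, 0.13, 0.30, 0.17} → fail.
HL (methods 1·2): 0.39 vs {0.13, 0.19, 0.05, 0.07} → pass.
Rum (methods 1·2): 0.45 vs {0.17, 0.30, 0.07, 0.05} → pass.
1 of 3 fail.

1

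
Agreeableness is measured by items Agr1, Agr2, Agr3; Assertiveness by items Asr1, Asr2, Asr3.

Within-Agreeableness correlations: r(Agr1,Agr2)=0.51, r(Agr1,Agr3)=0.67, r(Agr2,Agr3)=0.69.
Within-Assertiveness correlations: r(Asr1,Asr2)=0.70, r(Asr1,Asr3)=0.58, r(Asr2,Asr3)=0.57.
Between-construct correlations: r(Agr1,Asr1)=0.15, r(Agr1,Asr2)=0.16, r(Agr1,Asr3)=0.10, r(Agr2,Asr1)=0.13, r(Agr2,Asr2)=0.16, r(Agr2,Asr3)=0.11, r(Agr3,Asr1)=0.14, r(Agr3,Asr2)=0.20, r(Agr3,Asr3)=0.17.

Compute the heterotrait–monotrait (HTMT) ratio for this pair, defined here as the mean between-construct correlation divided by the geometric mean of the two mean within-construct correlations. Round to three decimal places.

0.237

Between-construct mean = 1.32/9 = 0.1467.
Mean within-Agr = 1.87/3 = 0.6233; mean within-Asr = 1.85/3 = 0.6167.
Geometric mean = √(0.6233 × 0.6167) = 0.6200.
HTMT = 0.1467 / 0.6200 = 0.237.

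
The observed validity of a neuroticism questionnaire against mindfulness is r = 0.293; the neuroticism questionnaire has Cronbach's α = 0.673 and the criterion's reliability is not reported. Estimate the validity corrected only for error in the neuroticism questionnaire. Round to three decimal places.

Single correction: r_c = r_obs / √r_xx = 0.293 / √0.673 = 0.293 / 0.8204 ≈ 0.357.

0.357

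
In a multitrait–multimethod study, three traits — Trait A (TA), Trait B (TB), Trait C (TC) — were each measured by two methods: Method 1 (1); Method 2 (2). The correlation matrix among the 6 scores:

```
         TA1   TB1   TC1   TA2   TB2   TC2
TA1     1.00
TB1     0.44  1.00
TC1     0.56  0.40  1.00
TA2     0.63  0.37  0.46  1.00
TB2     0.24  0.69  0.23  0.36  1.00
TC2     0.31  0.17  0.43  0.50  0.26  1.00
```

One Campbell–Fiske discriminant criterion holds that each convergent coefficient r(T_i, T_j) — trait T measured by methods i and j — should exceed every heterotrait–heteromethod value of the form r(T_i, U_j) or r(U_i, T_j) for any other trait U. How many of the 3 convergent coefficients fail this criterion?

1

Convergent coefficients and their comparison sets:
TA (methods 1·2): 0.63 vs {0.24, 0.37, 0.31, 0.46} → pass.
TB (methods 1·2): 0.69 vs {0.37, 0.24, 0.17, 0.23} → pass.
TC (methods 1·2): 0.43 vs {0.46, 0.31, 0.23, 0.17} → fail.
1 of 3 fail.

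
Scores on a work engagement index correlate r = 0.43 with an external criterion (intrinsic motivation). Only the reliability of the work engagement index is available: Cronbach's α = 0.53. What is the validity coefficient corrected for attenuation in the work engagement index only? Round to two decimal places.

Single correction: r_c = r_obs / √r_xx = 0.43 / √0.53 = 0.43 / 0.7280 ≈ 0.59.

0.59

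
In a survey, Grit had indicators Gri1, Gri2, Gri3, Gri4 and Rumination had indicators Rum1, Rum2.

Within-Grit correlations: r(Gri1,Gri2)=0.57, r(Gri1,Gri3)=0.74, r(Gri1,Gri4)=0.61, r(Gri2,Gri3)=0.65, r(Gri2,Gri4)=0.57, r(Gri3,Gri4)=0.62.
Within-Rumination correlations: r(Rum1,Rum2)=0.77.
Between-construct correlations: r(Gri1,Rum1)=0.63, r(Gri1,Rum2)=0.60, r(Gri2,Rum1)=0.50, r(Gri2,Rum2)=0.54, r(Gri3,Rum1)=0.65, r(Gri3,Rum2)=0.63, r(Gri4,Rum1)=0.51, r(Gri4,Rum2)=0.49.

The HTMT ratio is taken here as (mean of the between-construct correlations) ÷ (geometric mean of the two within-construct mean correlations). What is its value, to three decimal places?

0.819

Between-construct mean = 4.55/8 = 0.5688.
Mean within-Gri = 3.76/6 = 0.6267; mean within-Rum = 0.77/1 = 0.7700.
Geometric mean = √(0.6267 × 0.7700) = 0.6947.
HTMT = 0.5688 / 0.6947 = 0.819.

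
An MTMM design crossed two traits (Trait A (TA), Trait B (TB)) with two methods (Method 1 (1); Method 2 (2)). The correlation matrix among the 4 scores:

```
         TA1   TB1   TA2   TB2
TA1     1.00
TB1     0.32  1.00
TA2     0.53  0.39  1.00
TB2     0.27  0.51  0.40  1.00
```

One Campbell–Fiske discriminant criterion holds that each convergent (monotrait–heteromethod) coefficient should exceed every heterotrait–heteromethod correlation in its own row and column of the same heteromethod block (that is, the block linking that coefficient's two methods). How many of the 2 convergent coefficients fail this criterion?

0

Convergent coefficients and their comparison sets:
TA (methods 1·2): 0.53 vs {0.27, 0.39} → pass.
TB (methods 1·2): 0.51 vs {0.39, 0.27} → pass.
0 of 2 fail.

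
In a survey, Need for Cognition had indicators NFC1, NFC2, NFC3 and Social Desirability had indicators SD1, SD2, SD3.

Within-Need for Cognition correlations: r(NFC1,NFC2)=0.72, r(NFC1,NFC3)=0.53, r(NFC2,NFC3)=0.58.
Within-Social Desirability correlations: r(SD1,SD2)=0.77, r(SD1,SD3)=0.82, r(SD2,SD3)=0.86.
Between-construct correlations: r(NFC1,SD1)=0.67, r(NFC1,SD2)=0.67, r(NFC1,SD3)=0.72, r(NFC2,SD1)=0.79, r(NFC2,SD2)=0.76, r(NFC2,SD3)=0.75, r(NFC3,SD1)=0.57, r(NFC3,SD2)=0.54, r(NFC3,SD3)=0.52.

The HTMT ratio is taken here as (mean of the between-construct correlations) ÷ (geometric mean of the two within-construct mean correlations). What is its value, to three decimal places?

Mean between = 5.99/9 = 0.6656.
Mean within-NFC = 1.83/3 = 0.6100; mean within-SD = 2.45/3 = 0.8167.
Geometric mean = √(0.6100 × 0.8167) = 0.7058.
HTMT = 0.6656 / 0.7058 = 0.943.

0.943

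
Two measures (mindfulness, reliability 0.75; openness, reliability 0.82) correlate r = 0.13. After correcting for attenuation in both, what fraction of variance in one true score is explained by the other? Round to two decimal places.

Disattenuated r = 0.13 / √(0.75 × 0.82) = 0.13 / 0.7842 = 0.1658.
Shared true-score variance = 0.1658² = 0.0275 ≈ 0.03.

0.03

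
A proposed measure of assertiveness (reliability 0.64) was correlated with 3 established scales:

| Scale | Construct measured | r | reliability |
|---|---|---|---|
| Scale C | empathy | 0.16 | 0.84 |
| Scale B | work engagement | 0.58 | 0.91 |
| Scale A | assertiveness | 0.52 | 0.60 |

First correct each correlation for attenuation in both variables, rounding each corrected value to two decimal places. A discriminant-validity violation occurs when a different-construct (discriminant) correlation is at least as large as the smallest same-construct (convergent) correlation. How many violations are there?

0

Disattenuated r (r / √(r_scale · r_new)):
  Scale C (disc): 0.16 / √(0.84·0.64) = 0.22
  Scale B (disc): 0.58 / √(0.91·0.64) = 0.76
  Scale A (conv): 0.52 / √(0.60·0.64) = 0.84
Smallest convergent = 0.84. Discriminant values: 0.22, 0.76; count ≥ 0.84 → 0.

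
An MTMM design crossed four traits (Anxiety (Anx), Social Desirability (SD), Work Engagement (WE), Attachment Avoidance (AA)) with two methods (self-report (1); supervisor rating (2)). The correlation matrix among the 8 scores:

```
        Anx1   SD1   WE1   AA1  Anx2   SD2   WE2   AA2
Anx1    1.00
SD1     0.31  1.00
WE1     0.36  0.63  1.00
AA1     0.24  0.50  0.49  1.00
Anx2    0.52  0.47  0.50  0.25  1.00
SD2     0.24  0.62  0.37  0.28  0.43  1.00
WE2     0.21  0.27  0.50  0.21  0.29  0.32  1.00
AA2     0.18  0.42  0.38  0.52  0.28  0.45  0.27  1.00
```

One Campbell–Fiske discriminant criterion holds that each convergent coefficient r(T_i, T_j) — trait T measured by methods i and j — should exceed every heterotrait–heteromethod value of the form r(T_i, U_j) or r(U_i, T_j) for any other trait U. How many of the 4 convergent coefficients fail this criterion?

1

Checking each validity diagonal entry against its comparison values:
Anx (methods 1·2): 0.52 vs {0.24, 0.47, 0.21, 0.50, 0.18, 0.25} → pass.
SD (methods 1·2): 0.62 vs {0.47, 0.24, 0.27, 0.37, 0.42, 0.28} → pass.
WE (methods 1·2): 0.50 vs {0.50, 0.21, 0.37, 0.27, 0.38, 0.21} → fail.
AA (methods 1·2): 0.52 vs {0.25, 0.18, 0.28, 0.42, 0.21, 0.38} → pass.
1 of 4 fail.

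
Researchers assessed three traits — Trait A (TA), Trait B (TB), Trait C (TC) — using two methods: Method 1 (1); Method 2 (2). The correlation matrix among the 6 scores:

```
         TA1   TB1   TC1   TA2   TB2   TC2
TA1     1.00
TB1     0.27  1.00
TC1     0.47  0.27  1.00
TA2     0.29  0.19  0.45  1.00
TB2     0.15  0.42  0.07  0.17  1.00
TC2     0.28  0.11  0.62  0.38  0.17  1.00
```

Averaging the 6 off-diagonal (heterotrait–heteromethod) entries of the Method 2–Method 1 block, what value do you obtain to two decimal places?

HTHM values (method 2 × method 1): 0.19, 0.45, 0.15, 0.07, 0.28, 0.11; mean = 1.25/6 = 0.21.

0.21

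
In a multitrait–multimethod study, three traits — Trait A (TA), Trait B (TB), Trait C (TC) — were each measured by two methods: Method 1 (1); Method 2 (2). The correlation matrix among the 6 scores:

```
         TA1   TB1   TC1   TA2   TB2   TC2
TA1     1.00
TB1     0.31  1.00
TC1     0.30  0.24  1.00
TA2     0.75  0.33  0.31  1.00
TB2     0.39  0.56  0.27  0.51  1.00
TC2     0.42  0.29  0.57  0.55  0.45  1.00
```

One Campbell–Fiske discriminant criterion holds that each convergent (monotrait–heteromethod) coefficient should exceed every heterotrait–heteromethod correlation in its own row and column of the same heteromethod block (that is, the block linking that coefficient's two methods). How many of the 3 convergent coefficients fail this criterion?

0

Convergent coefficients and their comparison sets:
TA (methods 1·2): 0.75 vs {0.39, 0.33, 0.42, 0.31} → pass.
TB (methods 1·2): 0.56 vs {0.33, 0.39, 0.29, 0.27} → pass.
TC (methods 1·2): 0.57 vs {0.31, 0.42, 0.27, 0.29} → pass.
0 of 3 fail.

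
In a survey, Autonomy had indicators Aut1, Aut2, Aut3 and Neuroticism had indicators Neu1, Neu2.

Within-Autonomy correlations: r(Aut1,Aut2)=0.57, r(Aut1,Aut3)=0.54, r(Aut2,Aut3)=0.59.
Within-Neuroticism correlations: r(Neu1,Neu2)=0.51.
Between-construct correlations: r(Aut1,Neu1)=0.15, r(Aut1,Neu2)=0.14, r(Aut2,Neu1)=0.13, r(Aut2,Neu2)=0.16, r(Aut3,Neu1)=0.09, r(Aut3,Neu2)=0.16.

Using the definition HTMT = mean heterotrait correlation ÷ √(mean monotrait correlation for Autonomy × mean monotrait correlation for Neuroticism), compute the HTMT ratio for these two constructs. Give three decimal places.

0.257

Mean between = 0.83/6 = 0.1383.
Mean within-Aut = 1.70/3 = 0.5667; mean within-Neu = 0.51/1 = 0.5100.
Geometric mean = √(0.5667 × 0.5100) = 0.5376.
HTMT = 0.1383 / 0.5376 = 0.257.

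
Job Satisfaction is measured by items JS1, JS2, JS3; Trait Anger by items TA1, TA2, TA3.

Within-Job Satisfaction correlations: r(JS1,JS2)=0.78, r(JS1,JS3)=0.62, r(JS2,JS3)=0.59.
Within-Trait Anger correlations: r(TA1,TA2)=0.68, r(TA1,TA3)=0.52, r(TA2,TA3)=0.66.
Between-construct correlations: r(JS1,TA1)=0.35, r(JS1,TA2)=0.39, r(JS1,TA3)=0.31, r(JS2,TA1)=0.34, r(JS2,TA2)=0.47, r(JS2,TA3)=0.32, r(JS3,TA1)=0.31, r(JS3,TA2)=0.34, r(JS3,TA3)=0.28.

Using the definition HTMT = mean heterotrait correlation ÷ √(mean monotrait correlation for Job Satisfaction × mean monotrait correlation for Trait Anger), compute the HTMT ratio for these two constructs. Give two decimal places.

0.54

Mean between = 3.11/9 = 0.3456.
Mean within-JS = 1.99/3 = 0.6633; mean within-TA = 1.86/3 = 0.6200.
Geometric mean = √(0.6633 × 0.6200) = 0.6413.
HTMT = 0.3456 / 0.6413 = 0.54.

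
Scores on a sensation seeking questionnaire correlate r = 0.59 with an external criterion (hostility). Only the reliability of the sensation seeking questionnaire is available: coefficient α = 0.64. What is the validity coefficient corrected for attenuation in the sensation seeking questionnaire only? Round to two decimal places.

Single correction: r_c = r_obs / √r_xx = 0.59 / √0.64 = 0.59 / 0.8000 ≈ 0.74.

0.74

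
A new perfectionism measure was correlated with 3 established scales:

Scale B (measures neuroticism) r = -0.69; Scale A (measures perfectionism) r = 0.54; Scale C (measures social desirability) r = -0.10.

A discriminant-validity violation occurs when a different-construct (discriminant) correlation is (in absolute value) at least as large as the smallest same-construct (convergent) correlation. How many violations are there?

1

Convergent (same construct = perfectionism): Scale A.
Smallest convergent = 0.54. Discriminant |r|: 0.69, 0.10; count ≥ 0.54 → 1.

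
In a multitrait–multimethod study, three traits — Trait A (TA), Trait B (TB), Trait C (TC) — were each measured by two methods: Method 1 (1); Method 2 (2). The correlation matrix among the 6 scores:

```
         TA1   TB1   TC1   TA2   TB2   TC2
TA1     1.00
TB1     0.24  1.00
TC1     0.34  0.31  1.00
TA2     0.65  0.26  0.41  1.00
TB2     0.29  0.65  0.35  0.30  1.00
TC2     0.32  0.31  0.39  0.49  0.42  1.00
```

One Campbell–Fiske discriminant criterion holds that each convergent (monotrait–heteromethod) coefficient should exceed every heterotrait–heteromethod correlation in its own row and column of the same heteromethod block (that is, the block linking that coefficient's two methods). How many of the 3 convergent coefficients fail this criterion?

1

Convergent coefficients and their comparison sets:
TA (methods 1·2): 0.65 vs {0.29, 0.26, 0.32, 0.41} → pass.
TB (methods 1·2): 0.65 vs {0.26, 0.29, 0.31, 0.35} → pass.
TC (methods 1·2): 0.39 vs {0.41, 0.32, 0.35, 0.31} → fail.
1 of 3 fail.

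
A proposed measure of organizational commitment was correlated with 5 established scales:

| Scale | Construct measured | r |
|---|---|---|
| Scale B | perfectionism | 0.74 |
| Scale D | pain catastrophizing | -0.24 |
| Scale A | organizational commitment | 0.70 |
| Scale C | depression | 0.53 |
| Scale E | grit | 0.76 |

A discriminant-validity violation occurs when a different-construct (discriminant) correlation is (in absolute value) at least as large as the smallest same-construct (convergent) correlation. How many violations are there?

2

Convergent (same construct = organizational commitment): Scale A.
Smallest convergent = 0.70. Discriminant |r|: 0.74, 0.24, 0.53, 0.76; count ≥ 0.70 → 2.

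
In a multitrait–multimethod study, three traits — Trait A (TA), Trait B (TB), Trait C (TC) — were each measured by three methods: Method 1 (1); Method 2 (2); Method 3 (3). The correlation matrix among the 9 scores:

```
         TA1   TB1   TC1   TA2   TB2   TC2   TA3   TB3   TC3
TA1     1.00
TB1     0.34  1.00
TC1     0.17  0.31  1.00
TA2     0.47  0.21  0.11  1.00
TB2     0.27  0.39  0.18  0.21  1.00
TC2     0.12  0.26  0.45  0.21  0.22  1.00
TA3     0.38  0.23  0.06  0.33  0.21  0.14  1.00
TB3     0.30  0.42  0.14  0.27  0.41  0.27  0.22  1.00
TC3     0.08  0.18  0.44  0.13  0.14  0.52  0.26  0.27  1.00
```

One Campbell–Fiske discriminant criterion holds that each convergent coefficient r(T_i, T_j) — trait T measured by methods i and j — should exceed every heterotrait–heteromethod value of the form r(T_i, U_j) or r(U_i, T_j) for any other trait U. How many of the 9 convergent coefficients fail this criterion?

Each convergent coefficient versus the relevant comparison correlations:
TA (methods 1·2): 0.47 vs {0.27, 0.21, 0.12, 0.11} → pass.
TA (methods 1·3): 0.38 vs {0.30, 0.23, 0.08, 0.06} → pass.
TA (methods 2·3): 0.33 vs {0.27, 0.21, 0.13, 0.14} → pass.
TB (methods 1·2): 0.39 vs {0.21, 0.27, 0.26, 0.18} → pass.
TB (methods 1·3): 0.42 vs {0.23, 0.30, 0.18, 0.14} → pass.
TB (methods 2·3): 0.41 vs {0.21, 0.27, 0.14, 0.27} → pass.
TC (methods 1·2): 0.45 vs {0.11, 0.12, 0.18, 0.26} → pass.
TC (methods 1·3): 0.44 vs {0.06, 0.08, 0.14, 0.18} → pass.
TC (methods 2·3): 0.52 vs {0.14, 0.13, 0.27, 0.14} → pass.
0 of 9 fail.

0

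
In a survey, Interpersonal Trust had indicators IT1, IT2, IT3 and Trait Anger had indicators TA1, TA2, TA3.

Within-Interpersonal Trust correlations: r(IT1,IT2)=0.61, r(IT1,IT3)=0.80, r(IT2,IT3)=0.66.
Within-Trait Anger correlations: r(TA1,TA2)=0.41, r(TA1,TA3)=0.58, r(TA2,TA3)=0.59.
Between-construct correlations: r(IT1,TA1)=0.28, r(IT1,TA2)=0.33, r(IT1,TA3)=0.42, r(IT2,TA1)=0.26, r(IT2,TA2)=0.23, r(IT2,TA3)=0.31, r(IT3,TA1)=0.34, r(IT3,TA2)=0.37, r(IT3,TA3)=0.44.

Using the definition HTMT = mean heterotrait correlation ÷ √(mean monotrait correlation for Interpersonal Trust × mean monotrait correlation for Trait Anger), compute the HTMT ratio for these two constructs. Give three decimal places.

0.549

Between-construct mean = 2.98/9 = 0.3311.
Mean within-IT = 2.07/3 = 0.6900; mean within-TA = 1.58/3 = 0.5267.
Geometric mean = √(0.6900 × 0.5267) = 0.6028.
HTMT = 0.3311 / 0.6028 = 0.549.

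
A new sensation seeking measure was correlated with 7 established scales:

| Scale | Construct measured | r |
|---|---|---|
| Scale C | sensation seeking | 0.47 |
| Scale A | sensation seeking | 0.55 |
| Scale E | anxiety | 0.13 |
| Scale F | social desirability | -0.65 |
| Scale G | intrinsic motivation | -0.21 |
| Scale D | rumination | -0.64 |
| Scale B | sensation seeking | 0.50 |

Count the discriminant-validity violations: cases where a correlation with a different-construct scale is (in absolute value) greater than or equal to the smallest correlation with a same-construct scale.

Convergent (same construct = sensation seeking): Scale C, Scale A, Scale B.
Smallest convergent = 0.47. Discriminant |r|: 0.13, 0.65, 0.21, 0.64; count ≥ 0.47 → 2.

2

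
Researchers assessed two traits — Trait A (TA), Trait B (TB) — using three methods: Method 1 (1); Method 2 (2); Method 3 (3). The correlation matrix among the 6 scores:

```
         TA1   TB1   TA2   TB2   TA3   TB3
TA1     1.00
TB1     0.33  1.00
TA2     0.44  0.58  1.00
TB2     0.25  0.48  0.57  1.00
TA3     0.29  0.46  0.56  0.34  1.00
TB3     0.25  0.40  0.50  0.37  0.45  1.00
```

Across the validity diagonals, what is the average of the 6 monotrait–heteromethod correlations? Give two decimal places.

Convergent values: 0.44, 0.29, 0.56, 0.48, 0.40, 0.37; mean = 2.54/6 = 0.42.

0.42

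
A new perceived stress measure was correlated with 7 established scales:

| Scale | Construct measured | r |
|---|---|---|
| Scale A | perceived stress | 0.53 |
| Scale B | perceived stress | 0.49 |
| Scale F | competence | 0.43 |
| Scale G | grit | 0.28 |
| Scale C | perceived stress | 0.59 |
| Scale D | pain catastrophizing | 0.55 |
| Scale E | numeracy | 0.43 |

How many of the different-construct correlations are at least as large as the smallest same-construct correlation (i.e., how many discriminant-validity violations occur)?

1

Convergent (same construct = perceived stress): Scale A, Scale B, Scale C.
Smallest convergent = 0.49. Discriminant values: 0.43, 0.28, 0.55, 0.43; count ≥ 0.49 → 1.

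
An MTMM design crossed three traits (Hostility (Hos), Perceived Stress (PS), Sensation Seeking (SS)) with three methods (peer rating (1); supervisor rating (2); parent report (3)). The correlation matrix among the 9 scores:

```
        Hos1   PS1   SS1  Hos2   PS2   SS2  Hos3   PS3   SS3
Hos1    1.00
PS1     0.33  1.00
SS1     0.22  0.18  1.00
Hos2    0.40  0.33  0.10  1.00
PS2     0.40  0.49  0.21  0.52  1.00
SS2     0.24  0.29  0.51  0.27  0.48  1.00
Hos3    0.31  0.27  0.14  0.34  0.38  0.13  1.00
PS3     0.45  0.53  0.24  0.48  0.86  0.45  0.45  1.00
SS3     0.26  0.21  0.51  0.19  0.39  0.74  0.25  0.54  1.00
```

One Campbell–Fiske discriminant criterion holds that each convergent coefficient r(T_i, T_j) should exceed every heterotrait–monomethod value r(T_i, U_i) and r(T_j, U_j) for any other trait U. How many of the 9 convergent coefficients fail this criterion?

Convergent coefficients and their comparison sets:
Hos (methods 1·2): 0.40 vs {0.33, 0.52, 0.22, 0.27} → fail.
Hos (methods 1·3): 0.31 vs {0.33, 0.45, 0.22, 0.25} → fail.
Hos (methods 2·3): 0.34 vs {0.52, 0.45, 0.27, 0.25} → fail.
PS (methods 1·2): 0.49 vs {0.33, 0.52, 0.18, 0.48} → fail.
PS (methods 1·3): 0.53 vs {0.33, 0.45, 0.18, 0.54} → fail.
PS (methods 2·3): 0.86 vs {0.52, 0.45, 0.48, 0.54} → pass.
SS (methods 1·2): 0.51 vs {0.22, 0.27, 0.18, 0.48} → pass.
SS (methods 1·3): 0.51 vs {0.22, 0.25, 0.18, 0.54} → fail.
SS (methods 2·3): 0.74 vs {0.27, 0.25, 0.48, 0.54} → pass.
6 of 9 fail.

6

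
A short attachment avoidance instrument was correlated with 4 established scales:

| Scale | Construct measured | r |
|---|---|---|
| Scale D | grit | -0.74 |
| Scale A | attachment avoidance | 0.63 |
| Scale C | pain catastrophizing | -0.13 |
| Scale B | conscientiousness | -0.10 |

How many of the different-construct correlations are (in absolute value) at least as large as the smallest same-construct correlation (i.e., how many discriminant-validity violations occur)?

Convergent (same construct = attachment avoidance): Scale A.
Smallest convergent = 0.63. Discriminant |r|: 0.74, 0.13, 0.10; count ≥ 0.63 → 1.

1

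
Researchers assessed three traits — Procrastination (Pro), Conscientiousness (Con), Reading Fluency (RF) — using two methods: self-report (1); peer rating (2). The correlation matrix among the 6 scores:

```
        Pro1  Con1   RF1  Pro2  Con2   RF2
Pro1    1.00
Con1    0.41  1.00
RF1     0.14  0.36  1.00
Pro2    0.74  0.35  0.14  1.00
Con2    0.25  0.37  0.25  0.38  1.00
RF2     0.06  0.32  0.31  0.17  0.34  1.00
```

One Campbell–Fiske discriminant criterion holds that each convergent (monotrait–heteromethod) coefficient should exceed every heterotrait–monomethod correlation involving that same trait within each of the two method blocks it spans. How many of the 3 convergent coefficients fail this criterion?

Checking each validity diagonal entry against its comparison values:
Pro (methods 1·2): 0.74 vs {0.41, 0.38, 0.14, 0.17} → pass.
Con (methods 1·2): 0.37 vs {0.41, 0.38, 0.36, 0.34} → fail.
RF (methods 1·2): 0.31 vs {0.14, 0.17, 0.36, 0.34} → fail.
2 of 3 fail.

2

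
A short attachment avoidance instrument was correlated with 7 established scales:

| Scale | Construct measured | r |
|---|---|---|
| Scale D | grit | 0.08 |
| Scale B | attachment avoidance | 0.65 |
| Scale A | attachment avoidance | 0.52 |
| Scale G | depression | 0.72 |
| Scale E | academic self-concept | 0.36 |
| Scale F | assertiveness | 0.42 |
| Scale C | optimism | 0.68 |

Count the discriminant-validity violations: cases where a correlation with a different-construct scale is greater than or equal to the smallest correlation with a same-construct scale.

Convergent (same construct = attachment avoidance): Scale B, Scale A.
Smallest convergent = 0.52. Discriminant values: 0.08, 0.72, 0.36, 0.42, 0.68; count ≥ 0.52 → 2.

2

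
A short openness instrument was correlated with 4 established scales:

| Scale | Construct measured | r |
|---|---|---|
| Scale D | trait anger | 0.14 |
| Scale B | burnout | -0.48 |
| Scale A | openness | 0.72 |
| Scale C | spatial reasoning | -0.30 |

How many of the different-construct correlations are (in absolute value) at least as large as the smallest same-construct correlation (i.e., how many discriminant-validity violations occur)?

0

Convergent (same construct = openness): Scale A.
Smallest convergent = 0.72. Discriminant |r|: 0.14, 0.48, 0.30; count ≥ 0.72 → 0.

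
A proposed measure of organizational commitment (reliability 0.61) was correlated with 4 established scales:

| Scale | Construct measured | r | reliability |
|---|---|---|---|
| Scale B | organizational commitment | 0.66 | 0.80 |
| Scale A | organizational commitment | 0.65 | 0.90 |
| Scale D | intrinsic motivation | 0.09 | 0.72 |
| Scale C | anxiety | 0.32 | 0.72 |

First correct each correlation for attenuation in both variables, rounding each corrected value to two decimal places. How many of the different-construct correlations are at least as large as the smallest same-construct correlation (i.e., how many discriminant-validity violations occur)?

Disattenuated r (r / √(r_scale · r_new)):
  Scale B (conv): 0.66 / √(0.80·0.61) = 0.94
  Scale A (conv): 0.65 / √(0.90·0.61) = 0.88
  Scale D (disc): 0.09 / √(0.72·0.61) = 0.14
  Scale C (disc): 0.32 / √(0.72·0.61) = 0.48
Smallest convergent = 0.88. Discriminant values: 0.14, 0.48; count ≥ 0.88 → 0.

0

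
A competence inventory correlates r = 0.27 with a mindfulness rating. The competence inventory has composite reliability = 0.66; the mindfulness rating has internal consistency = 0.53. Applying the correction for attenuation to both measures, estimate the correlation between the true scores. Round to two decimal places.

r_true = r_obs / √(r_xx · r_yy) = 0.27 / √(0.66 × 0.53) = 0.27 / √0.3498 = 0.27 / 0.5914 ≈ 0.46.

0.46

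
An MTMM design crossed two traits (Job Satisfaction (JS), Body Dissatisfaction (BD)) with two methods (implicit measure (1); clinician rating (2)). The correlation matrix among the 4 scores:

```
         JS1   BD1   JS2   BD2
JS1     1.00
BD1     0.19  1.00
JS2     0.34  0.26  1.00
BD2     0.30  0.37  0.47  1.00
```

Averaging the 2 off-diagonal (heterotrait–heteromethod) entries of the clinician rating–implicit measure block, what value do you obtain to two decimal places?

0.28

HTHM values (method 2 × method 1): 0.26, 0.30; mean = 0.56/2 = 0.28.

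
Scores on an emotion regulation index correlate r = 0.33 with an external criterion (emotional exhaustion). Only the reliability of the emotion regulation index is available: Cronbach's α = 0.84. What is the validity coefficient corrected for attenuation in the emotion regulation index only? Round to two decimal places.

Single correction: r_c = r_obs / √r_xx = 0.33 / √0.84 = 0.33 / 0.9165 ≈ 0.36.

0.36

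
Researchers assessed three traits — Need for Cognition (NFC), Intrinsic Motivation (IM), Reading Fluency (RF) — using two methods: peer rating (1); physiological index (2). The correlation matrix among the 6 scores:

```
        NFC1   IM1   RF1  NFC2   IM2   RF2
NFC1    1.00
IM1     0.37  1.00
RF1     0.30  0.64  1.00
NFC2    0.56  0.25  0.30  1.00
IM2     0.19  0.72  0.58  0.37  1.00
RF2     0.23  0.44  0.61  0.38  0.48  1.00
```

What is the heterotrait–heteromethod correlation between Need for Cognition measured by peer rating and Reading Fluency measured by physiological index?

Different traits and methods: r(NFC1, RF2) = 0.23.

0.23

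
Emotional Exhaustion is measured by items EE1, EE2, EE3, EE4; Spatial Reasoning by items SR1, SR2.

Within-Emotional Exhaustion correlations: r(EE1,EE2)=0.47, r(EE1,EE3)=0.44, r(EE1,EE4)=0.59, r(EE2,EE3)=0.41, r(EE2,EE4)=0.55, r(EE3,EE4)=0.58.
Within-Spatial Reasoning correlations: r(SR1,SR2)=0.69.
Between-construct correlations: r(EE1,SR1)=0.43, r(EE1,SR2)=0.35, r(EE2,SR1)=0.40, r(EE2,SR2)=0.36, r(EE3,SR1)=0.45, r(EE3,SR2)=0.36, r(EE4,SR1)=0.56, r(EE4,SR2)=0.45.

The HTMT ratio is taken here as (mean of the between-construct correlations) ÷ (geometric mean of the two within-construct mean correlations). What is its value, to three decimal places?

Mean between = 3.36/8 = 0.4200.
Mean within-EE = 3.04/6 = 0.5067; mean within-SR = 0.69/1 = 0.6900.
Geometric mean = √(0.5067 × 0.6900) = 0.5913.
HTMT = 0.4200 / 0.5913 = 0.710.

0.710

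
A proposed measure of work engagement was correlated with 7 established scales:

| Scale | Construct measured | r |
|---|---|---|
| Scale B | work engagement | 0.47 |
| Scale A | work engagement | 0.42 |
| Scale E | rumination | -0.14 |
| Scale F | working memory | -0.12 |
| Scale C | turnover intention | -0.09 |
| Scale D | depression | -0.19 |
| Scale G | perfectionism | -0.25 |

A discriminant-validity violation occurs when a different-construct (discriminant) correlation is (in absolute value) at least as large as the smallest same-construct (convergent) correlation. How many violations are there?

0

Convergent (same construct = work engagement): Scale B, Scale A.
Smallest convergent = 0.42. Discriminant |r|: 0.14, 0.12, 0.09, 0.19, 0.25; count ≥ 0.42 → 0.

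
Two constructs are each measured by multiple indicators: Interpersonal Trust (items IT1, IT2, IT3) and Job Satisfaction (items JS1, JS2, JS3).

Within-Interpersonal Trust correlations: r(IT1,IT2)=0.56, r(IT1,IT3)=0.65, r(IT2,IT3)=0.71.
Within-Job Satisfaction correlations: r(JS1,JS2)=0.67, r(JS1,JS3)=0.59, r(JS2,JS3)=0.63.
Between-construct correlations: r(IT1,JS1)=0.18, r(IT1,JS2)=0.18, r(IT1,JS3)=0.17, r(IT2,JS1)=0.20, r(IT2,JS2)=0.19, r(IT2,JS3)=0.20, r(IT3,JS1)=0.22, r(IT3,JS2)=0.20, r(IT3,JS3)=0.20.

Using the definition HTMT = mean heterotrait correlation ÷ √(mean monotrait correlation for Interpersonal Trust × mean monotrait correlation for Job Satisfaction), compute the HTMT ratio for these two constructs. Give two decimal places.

Mean between = 1.74/9 = 0.1933.
Mean within-IT = 1.92/3 = 0.6400; mean within-JS = 1.89/3 = 0.6300.
Geometric mean = √(0.6400 × 0.6300) = 0.6350.
HTMT = 0.1933 / 0.6350 = 0.30.

0.30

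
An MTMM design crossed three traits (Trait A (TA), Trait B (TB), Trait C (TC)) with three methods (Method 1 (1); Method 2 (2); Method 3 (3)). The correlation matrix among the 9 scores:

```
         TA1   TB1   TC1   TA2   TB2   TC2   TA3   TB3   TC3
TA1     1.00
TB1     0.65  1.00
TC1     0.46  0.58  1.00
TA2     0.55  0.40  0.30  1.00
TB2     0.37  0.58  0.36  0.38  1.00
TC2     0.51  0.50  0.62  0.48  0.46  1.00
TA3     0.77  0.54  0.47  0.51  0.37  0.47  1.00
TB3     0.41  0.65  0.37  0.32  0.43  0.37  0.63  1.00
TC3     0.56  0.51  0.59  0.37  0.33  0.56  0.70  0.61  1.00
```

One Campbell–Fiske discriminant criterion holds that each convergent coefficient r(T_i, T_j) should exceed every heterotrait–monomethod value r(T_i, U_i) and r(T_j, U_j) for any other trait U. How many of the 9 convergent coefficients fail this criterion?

7

Convergent coefficients and their comparison sets:
TA (methods 1·2): 0.55 vs {0.65, 0.38, 0.46, 0.48} → fail.
TA (methods 1·3): 0.77 vs {0.65, 0.63, 0.46, 0.70} → pass.
TA (methods 2·3): 0.51 vs {0.38, 0.63, 0.48, 0.70} → fail.
TB (methods 1·2): 0.58 vs {0.65, 0.38, 0.58, 0.46} → fail.
TB (methods 1·3): 0.65 vs {0.65, 0.63, 0.58, 0.61} → fail.
TB (methods 2·3): 0.43 vs {0.38, 0.63, 0.46, 0.61} → fail.
TC (methods 1·2): 0.62 vs {0.46, 0.48, 0.58, 0.46} → pass.
TC (methods 1·3): 0.59 vs {0.46, 0.70, 0.58, 0.61} → fail.
TC (methods 2·3): 0.56 vs {0.48, 0.70, 0.46, 0.61} → fail.
7 of 9 fail.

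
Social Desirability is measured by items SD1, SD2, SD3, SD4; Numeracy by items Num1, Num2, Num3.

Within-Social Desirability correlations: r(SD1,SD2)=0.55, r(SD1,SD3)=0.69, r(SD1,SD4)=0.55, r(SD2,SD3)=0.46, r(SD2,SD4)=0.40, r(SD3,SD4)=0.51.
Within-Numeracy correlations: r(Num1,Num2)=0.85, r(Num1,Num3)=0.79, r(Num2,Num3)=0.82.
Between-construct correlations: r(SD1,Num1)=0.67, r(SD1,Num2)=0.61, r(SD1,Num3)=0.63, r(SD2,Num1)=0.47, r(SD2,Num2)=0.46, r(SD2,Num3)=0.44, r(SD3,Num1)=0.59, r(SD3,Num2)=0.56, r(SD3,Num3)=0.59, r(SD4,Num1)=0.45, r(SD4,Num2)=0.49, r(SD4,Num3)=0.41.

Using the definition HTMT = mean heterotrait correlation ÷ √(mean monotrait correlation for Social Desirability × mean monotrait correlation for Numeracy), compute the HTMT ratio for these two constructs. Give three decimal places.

0.808

Mean heterotrait r = 6.37/12 = 0.5308.
Mean within-SD = 3.16/6 = 0.5267; mean within-Num = 2.46/3 = 0.8200.
Geometric mean = √(0.5267 × 0.8200) = 0.6572.
HTMT = 0.5308 / 0.6572 = 0.808.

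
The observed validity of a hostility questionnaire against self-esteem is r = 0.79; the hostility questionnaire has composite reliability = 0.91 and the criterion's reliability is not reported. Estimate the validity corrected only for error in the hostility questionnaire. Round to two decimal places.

0.83

Single correction: r_c = r_obs / √r_xx = 0.79 / √0.91 = 0.79 / 0.9539 ≈ 0.83.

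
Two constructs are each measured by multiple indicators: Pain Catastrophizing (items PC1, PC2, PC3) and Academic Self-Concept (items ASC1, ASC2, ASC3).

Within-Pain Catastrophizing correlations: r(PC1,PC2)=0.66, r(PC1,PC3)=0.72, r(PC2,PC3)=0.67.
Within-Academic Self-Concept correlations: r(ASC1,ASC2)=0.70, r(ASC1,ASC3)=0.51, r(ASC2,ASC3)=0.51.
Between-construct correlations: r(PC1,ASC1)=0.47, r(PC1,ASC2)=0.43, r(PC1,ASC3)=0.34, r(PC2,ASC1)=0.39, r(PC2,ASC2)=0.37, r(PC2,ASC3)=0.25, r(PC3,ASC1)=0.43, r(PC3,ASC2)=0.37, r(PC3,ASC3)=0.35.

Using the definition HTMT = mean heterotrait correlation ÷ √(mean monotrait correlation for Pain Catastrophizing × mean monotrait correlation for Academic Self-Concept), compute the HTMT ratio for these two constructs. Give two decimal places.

0.60

Between-construct mean = 3.40/9 = 0.3778.
Mean within-PC = 2.05/3 = 0.6833; mean within-ASC = 1.72/3 = 0.5733.
Geometric mean = √(0.6833 × 0.5733) = 0.6259.
HTMT = 0.3778 / 0.6259 = 0.60.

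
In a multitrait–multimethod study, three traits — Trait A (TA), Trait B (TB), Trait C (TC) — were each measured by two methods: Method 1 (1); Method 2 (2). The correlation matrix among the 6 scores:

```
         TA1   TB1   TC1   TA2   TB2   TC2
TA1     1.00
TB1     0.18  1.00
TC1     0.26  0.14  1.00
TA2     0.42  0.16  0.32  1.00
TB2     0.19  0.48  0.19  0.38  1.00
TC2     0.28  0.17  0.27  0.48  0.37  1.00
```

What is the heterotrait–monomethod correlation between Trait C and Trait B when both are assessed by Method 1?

Different traits, same method: r(TC1, TB1) = 0.14.

0.14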